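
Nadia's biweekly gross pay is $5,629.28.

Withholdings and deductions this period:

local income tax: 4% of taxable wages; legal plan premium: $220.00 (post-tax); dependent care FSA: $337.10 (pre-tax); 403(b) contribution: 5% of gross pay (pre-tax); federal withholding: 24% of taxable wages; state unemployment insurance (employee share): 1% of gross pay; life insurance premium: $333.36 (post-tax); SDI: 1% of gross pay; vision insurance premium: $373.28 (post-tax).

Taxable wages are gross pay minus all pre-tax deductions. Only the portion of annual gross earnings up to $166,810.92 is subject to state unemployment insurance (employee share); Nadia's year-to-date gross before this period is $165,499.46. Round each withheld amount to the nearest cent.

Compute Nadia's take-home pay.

$2,611.68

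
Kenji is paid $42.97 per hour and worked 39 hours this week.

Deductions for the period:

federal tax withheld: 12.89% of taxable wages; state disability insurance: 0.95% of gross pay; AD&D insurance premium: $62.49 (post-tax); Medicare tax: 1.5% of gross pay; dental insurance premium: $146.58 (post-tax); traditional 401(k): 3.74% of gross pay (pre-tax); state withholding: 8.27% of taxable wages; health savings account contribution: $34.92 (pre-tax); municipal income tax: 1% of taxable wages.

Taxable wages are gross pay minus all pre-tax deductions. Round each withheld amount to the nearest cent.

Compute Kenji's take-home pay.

Gross pay: 39 × $42.97 = $1,675.83
Traditional 401(k): $1,675.83 × 0.0374 = $62.68
Health savings account contribution: $34.92
Pre-tax total = $62.68 + $34.92 = $97.60
Taxable wages = $1,675.83 − $97.60 = $1,578.23
Municipal income tax: $1,578.23 × 0.01 = $15.78
State withholding: $1,578.23 × 0.0827 = $130.52
Federal tax withheld: $1,578.23 × 0.1289 = $203.43
Medicare tax: $1,675.83 × 0.015 = $25.14
State disability insurance: $1,675.83 × 0.0095 = $15.92
AD&D insurance premium: $62.49
Dental insurance premium: $146.58
Total deductions = $62.68 + $34.92 + $15.78 + $130.52 + $203.43 + $25.14 + $15.92 + $62.49 + $146.58 = $697.46
Net pay = $1,675.83 − $697.46 = $978.37

$978.37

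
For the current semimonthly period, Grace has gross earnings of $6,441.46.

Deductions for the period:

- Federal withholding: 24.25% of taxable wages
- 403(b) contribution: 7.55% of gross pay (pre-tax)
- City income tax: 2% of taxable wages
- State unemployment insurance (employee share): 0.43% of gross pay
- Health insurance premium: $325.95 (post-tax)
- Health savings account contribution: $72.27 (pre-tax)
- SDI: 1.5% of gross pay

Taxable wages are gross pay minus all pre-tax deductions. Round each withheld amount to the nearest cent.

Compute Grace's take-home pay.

$3,888.34

Health savings account contribution: $72.27
403(b) contribution: $6,441.46 × 0.0755 = $486.33
Pre-tax total = $72.27 + $486.33 = $558.60
Taxable wages = $6,441.46 − $558.60 = $5,882.86
City income tax: $5,882.86 × 0.02 = $117.66
Federal withholding: $5,882.86 × 0.2425 = $1,426.59
State unemployment insurance (employee share): $6,441.46 × 0.0043 = $27.70
SDI: $6,441.46 × 0.015 = $96.62
Health insurance premium: $325.95
Total deductions = $72.27 + $486.33 + $117.66 + $1,426.59 + $27.70 + $96.62 + $325.95 = $2,553.12
Net pay = $6,441.46 − $2,553.12 = $3,888.34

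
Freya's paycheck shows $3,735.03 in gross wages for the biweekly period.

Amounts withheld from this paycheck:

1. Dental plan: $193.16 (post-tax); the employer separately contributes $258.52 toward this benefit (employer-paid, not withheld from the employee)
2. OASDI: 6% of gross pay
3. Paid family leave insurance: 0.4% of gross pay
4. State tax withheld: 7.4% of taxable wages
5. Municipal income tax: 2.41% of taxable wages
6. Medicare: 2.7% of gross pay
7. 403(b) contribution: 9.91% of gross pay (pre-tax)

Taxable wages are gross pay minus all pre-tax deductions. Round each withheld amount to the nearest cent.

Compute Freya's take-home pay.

$2,501.75

403(b) contribution: $3,735.03 × 0.0991 = $370.14
Taxable wages = $3,735.03 − $370.14 = $3,364.89
State tax withheld: $3,364.89 × 0.074 = $249.00
Municipal income tax: $3,364.89 × 0.0241 = $81.09
Paid family leave insurance: $3,735.03 × 0.004 = $14.94
OASDI: $3,735.03 × 0.06 = $224.10
Medicare: $3,735.03 × 0.027 = $100.85
Dental plan: $193.16
(Employer's $258.52 toward dental plan is not withheld from the employee.)
Total deductions = $370.14 + $249.00 + $81.09 + $14.94 + $224.10 + $100.85 + $193.16 = $1,233.28
Net pay = $3,735.03 − $1,233.28 = $2,501.75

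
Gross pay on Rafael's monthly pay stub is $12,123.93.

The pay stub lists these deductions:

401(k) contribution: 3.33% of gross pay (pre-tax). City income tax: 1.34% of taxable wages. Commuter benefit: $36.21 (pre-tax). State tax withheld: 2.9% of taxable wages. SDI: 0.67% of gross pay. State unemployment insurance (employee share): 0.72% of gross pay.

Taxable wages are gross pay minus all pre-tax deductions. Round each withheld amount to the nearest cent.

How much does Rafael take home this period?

$11,020.06

Commuter benefit: $36.21
401(k) contribution: $12,123.93 × 0.0333 = $403.73
Pre-tax total = $36.21 + $403.73 = $439.94
Taxable wages = $12,123.93 − $439.94 = $11,683.99
City income tax: $11,683.99 × 0.0134 = $156.57
State tax withheld: $11,683.99 × 0.029 = $338.84
SDI: $12,123.93 × 0.0067 = $81.23
State unemployment insurance (employee share): $12,123.93 × 0.0072 = $87.29
Total deductions = $36.21 + $403.73 + $156.57 + $338.84 + $81.23 + $87.29 = $1,103.87
Net pay = $12,123.93 − $1,103.87 = $11,020.06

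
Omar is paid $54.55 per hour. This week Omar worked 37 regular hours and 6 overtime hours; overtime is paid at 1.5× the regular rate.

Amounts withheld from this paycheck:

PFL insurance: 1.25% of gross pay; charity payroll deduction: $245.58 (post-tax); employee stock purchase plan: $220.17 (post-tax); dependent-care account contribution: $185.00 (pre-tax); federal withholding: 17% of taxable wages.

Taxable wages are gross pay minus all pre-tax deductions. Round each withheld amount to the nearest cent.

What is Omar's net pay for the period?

Regular pay: 37 × $54.55 = $2,018.35
Overtime pay: 6 × $54.55 × 1.5 = $490.95
Gross pay = $2,018.35 + $490.95 = $2,509.30
Dependent-care account contribution: $185.00
Taxable wages = $2,509.30 − $185.00 = $2,324.30
Federal withholding: $2,324.30 × 0.17 = $395.13
PFL insurance: $2,509.30 × 0.0125 = $31.37
Charity payroll deduction: $245.58
Employee stock purchase plan: $220.17
Total deductions = $185.00 + $395.13 + $31.37 + $245.58 + $220.17 = $1,077.25
Net pay = $2,509.30 − $1,077.25 = $1,432.05

$1,432.05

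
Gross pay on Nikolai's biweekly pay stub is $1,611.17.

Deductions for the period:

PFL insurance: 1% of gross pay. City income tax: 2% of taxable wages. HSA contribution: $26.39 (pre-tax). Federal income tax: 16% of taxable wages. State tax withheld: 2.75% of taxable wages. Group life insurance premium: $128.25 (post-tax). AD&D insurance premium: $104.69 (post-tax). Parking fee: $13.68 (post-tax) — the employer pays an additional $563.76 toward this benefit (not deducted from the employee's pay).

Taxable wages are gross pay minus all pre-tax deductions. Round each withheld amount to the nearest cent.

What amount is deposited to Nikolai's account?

HSA contribution: $26.39
Taxable wages = $1,611.17 − $26.39 = $1,584.78
State tax withheld: $1,584.78 × 0.0275 = $43.58
City income tax: $1,584.78 × 0.02 = $31.70
Federal income tax: $1,584.78 × 0.16 = $253.56
PFL insurance: $1,611.17 × 0.01 = $16.11
Group life insurance premium: $128.25
AD&D insurance premium: $104.69
Parking fee: $13.68
(Employer's $563.76 toward parking fee is not withheld from the employee.)
Total deductions = $26.39 + $43.58 + $31.70 + $253.56 + $16.11 + $128.25 + $104.69 + $13.68 = $617.96
Net pay = $1,611.17 − $617.96 = $993.21

$993.21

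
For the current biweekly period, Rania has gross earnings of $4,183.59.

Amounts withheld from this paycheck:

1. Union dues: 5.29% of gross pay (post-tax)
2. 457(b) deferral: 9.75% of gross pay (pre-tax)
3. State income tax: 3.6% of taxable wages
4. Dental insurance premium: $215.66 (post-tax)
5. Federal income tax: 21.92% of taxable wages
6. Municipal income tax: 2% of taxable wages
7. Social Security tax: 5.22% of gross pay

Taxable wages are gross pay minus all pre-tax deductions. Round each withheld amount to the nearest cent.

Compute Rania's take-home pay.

$2,081.28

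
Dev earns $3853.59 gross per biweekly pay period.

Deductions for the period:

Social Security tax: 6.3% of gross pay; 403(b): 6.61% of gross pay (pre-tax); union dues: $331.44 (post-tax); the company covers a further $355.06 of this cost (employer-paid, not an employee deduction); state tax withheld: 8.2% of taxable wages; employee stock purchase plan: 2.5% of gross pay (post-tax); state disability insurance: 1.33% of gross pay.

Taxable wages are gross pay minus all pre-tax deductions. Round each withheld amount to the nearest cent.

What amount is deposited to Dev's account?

403(b): $3853.59 × 0.0661 = $254.72
Taxable wages = $3853.59 − $254.72 = $3598.87
State tax withheld: $3598.87 × 0.082 = $295.11
State disability insurance: $3853.59 × 0.0133 = $51.25
Social Security tax: $3853.59 × 0.063 = $242.78
Union dues: $331.44
Employee stock purchase plan: $3853.59 × 0.025 = $96.34
(Employer's $355.06 toward union dues is not withheld from the employee.)
Total deductions = $254.72 + $295.11 + $51.25 + $242.78 + $331.44 + $96.34 = $1271.64
Net pay = $3853.59 − $1271.64 = $2581.95

$2581.95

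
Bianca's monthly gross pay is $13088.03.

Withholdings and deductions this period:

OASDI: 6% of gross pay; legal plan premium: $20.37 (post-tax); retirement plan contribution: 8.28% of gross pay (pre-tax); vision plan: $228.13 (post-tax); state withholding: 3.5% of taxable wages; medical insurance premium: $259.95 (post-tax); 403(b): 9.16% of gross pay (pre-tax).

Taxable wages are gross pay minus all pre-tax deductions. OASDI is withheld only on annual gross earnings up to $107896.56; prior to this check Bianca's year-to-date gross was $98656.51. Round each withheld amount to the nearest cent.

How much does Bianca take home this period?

$9364.44

Retirement plan contribution: $13088.03 × 0.0828 = $1083.69
403(b): $13088.03 × 0.0916 = $1198.86
Pre-tax total = $1083.69 + $1198.86 = $2282.55
Taxable wages = $13088.03 − $2282.55 = $10805.48
State withholding: $10805.48 × 0.035 = $378.19
OASDI: only $107896.56 − $98656.51 = $9240.05 of this check is subject → $9240.05 × 0.06 = $554.40
Legal plan premium: $20.37
Medical insurance premium: $259.95
Vision plan: $228.13
Total deductions = $1083.69 + $1198.86 + $378.19 + $554.40 + $20.37 + $259.95 + $228.13 = $3723.59
Net pay = $13088.03 − $3723.59 = $9364.44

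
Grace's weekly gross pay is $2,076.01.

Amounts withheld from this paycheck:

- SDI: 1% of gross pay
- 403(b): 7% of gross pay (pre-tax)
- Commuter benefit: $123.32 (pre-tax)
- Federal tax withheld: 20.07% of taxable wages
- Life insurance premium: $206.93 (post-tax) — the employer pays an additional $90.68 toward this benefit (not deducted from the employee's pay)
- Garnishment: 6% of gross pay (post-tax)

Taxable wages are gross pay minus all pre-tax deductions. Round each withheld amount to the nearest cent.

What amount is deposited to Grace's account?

Commuter benefit: $123.32
403(b): $2,076.01 × 0.07 = $145.32
Pre-tax total = $123.32 + $145.32 = $268.64
Taxable wages = $2,076.01 − $268.64 = $1,807.37
Federal tax withheld: $1,807.37 × 0.2007 = $362.74
SDI: $2,076.01 × 0.01 = $20.76
Life insurance premium: $206.93
Garnishment: $2,076.01 × 0.06 = $124.56
(Employer's $90.68 toward life insurance premium is not withheld from the employee.)
Total deductions = $123.32 + $145.32 + $362.74 + $20.76 + $206.93 + $124.56 = $983.63
Net pay = $2,076.01 − $983.63 = $1,092.38

$1,092.38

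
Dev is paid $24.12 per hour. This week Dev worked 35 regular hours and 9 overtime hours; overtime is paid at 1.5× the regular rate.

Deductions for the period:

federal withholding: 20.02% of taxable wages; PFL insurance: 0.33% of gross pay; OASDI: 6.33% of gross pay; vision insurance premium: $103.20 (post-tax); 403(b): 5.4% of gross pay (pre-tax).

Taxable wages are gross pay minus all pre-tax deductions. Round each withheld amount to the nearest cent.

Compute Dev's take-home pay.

$703.99

Regular pay: 35 × $24.12 = $844.20
Overtime pay: 9 × $24.12 × 1.5 = $325.62
Gross pay = $844.20 + $325.62 = $1169.82
403(b): $1169.82 × 0.054 = $63.17
Taxable wages = $1169.82 − $63.17 = $1106.65
Federal withholding: $1106.65 × 0.2002 = $221.55
PFL insurance: $1169.82 × 0.0033 = $3.86
OASDI: $1169.82 × 0.0633 = $74.05
Vision insurance premium: $103.20
Total deductions = $63.17 + $221.55 + $3.86 + $74.05 + $103.20 = $465.83
Net pay = $1169.82 − $465.83 = $703.99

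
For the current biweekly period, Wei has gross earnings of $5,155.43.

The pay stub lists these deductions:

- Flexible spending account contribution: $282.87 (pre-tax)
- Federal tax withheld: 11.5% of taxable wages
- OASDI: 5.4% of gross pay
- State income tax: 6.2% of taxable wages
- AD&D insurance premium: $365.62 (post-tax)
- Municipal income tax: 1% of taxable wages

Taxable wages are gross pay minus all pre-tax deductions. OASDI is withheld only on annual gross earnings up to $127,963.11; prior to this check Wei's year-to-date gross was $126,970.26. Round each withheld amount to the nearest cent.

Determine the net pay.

$3,542.16

Flexible spending account contribution: $282.87
Taxable wages = $5,155.43 − $282.87 = $4,872.56
Municipal income tax: $4,872.56 × 0.01 = $48.73
Federal tax withheld: $4,872.56 × 0.115 = $560.34
State income tax: $4,872.56 × 0.062 = $302.10
OASDI: only $127,963.11 − $126,970.26 = $992.85 of this check is subject → $992.85 × 0.054 = $53.61
AD&D insurance premium: $365.62
Total deductions = $282.87 + $48.73 + $560.34 + $302.10 + $53.61 + $365.62 = $1,613.27
Net pay = $5,155.43 − $1,613.27 = $3,542.16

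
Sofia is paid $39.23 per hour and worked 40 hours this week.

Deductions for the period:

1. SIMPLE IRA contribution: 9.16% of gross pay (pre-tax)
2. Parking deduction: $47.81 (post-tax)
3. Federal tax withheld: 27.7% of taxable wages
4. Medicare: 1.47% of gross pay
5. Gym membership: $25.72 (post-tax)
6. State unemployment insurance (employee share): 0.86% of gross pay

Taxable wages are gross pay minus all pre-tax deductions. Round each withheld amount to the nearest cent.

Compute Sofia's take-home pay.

Gross pay: 40 × $39.23 = $1,569.20
SIMPLE IRA contribution: $1,569.20 × 0.0916 = $143.74
Taxable wages = $1,569.20 − $143.74 = $1,425.46
Federal tax withheld: $1,425.46 × 0.277 = $394.85
Medicare: $1,569.20 × 0.0147 = $23.07
State unemployment insurance (employee share): $1,569.20 × 0.0086 = $13.50
Gym membership: $25.72
Parking deduction: $47.81
Total deductions = $143.74 + $394.85 + $23.07 + $13.50 + $25.72 + $47.81 = $648.69
Net pay = $1,569.20 − $648.69 = $920.51

$920.51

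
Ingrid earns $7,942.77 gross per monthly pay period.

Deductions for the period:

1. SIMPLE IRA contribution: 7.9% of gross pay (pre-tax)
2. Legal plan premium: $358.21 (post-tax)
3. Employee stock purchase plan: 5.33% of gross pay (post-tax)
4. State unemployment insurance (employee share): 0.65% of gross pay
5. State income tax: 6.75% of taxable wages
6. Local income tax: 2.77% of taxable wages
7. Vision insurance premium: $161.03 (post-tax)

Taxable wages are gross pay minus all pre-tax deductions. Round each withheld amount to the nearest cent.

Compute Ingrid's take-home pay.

SIMPLE IRA contribution: $7,942.77 × 0.079 = $627.48
Taxable wages = $7,942.77 − $627.48 = $7,315.29
State income tax: $7,315.29 × 0.0675 = $493.78
Local income tax: $7,315.29 × 0.0277 = $202.63
State unemployment insurance (employee share): $7,942.77 × 0.0065 = $51.63
Vision insurance premium: $161.03
Employee stock purchase plan: $7,942.77 × 0.0533 = $423.35
Legal plan premium: $358.21
Total deductions = $627.48 + $493.78 + $202.63 + $51.63 + $161.03 + $423.35 + $358.21 = $2,318.11
Net pay = $7,942.77 − $2,318.11 = $5,624.66

$5,624.66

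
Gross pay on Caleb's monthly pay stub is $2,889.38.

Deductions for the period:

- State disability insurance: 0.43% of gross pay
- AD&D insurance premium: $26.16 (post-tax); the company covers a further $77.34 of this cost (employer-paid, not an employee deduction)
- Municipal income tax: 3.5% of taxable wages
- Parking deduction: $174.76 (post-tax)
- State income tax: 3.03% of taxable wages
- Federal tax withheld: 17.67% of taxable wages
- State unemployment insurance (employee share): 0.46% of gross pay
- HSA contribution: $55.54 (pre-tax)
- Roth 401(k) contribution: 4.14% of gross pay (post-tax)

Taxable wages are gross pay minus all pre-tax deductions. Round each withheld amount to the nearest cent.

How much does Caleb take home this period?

HSA contribution: $55.54
Taxable wages = $2,889.38 − $55.54 = $2,833.84
Municipal income tax: $2,833.84 × 0.035 = $99.18
Federal tax withheld: $2,833.84 × 0.1767 = $500.74
State income tax: $2,833.84 × 0.0303 = $85.87
State unemployment insurance (employee share): $2,889.38 × 0.0046 = $13.29
State disability insurance: $2,889.38 × 0.0043 = $12.42
AD&D insurance premium: $26.16
Parking deduction: $174.76
Roth 401(k) contribution: $2,889.38 × 0.0414 = $119.62
(Employer's $77.34 toward AD&D insurance premium is not withheld from the employee.)
Total deductions = $55.54 + $99.18 + $500.74 + $85.87 + $13.29 + $12.42 + $26.16 + $174.76 + $119.62 = $1,087.58
Net pay = $2,889.38 − $1,087.58 = $1,801.80

$1,801.80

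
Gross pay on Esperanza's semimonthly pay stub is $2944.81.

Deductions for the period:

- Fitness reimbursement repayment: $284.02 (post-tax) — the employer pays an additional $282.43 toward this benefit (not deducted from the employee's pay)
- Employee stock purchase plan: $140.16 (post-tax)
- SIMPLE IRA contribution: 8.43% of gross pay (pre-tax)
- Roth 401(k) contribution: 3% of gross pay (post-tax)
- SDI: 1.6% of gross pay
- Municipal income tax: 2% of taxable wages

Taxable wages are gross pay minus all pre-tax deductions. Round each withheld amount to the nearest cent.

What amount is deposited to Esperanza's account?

SIMPLE IRA contribution: $2944.81 × 0.0843 = $248.25
Taxable wages = $2944.81 − $248.25 = $2696.56
Municipal income tax: $2696.56 × 0.02 = $53.93
SDI: $2944.81 × 0.016 = $47.12
Roth 401(k) contribution: $2944.81 × 0.03 = $88.34
Employee stock purchase plan: $140.16
Fitness reimbursement repayment: $284.02
(Employer's $282.43 toward fitness reimbursement repayment is not withheld from the employee.)
Total deductions = $248.25 + $53.93 + $47.12 + $88.34 + $140.16 + $284.02 = $861.82
Net pay = $2944.81 − $861.82 = $2082.99

$2082.99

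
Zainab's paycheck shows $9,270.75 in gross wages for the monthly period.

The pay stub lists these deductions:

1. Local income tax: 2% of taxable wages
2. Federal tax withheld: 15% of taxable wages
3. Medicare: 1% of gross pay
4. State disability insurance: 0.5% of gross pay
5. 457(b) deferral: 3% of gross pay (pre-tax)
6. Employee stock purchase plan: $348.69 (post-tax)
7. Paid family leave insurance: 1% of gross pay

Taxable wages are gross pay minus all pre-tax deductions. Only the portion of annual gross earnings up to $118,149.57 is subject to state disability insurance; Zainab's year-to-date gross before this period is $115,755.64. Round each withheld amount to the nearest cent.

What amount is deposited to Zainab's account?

$6,917.81

457(b) deferral: $9,270.75 × 0.03 = $278.12
Taxable wages = $9,270.75 − $278.12 = $8,992.63
Federal tax withheld: $8,992.63 × 0.15 = $1,348.89
Local income tax: $8,992.63 × 0.02 = $179.85
Paid family leave insurance: $9,270.75 × 0.01 = $92.71
Medicare: $9,270.75 × 0.01 = $92.71
State disability insurance: only $118,149.57 − $115,755.64 = $2,393.93 of this check is subject → $2,393.93 × 0.005 = $11.97
Employee stock purchase plan: $348.69
Total deductions = $278.12 + $1,348.89 + $179.85 + $92.71 + $92.71 + $11.97 + $348.69 = $2,352.94
Net pay = $9,270.75 − $2,352.94 = $6,917.81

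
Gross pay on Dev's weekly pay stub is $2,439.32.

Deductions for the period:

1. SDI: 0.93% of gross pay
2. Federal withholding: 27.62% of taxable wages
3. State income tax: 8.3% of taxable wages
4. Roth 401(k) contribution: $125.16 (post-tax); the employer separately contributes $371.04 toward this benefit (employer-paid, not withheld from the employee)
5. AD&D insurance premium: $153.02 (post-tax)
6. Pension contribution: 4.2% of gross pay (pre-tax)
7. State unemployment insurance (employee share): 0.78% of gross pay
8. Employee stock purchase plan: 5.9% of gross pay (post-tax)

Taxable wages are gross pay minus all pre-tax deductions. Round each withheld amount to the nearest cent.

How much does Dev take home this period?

$1,033.65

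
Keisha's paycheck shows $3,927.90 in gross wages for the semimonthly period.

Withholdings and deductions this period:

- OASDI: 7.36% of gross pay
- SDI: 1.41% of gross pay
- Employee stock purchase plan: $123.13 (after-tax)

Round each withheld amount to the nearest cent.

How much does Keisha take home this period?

SDI: $3,927.90 × 0.0141 = $55.38
OASDI: $3,927.90 × 0.0736 = $289.09
Employee stock purchase plan: $123.13
Total deductions = $55.38 + $289.09 + $123.13 = $467.60
Net pay = $3,927.90 − $467.60 = $3,460.30

$3,460.30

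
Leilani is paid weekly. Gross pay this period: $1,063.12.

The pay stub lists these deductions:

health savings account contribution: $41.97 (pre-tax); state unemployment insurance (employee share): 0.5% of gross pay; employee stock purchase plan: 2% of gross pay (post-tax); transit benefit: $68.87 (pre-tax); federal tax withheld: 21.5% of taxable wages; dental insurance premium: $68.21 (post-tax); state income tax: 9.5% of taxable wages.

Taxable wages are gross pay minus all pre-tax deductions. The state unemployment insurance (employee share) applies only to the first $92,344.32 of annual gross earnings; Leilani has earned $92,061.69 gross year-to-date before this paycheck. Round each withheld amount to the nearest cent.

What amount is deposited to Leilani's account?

Transit benefit: $68.87
Health savings account contribution: $41.97
Pre-tax total = $68.87 + $41.97 = $110.84
Taxable wages = $1,063.12 − $110.84 = $952.28
Federal tax withheld: $952.28 × 0.215 = $204.74
State income tax: $952.28 × 0.095 = $90.47
State unemployment insurance (employee share): only $92,344.32 − $92,061.69 = $282.63 of this check is subject → $282.63 × 0.005 = $1.41
Dental insurance premium: $68.21
Employee stock purchase plan: $1,063.12 × 0.02 = $21.26
Total deductions = $68.87 + $41.97 + $204.74 + $90.47 + $1.41 + $68.21 + $21.26 = $496.93
Net pay = $1,063.12 − $496.93 = $566.19

$566.19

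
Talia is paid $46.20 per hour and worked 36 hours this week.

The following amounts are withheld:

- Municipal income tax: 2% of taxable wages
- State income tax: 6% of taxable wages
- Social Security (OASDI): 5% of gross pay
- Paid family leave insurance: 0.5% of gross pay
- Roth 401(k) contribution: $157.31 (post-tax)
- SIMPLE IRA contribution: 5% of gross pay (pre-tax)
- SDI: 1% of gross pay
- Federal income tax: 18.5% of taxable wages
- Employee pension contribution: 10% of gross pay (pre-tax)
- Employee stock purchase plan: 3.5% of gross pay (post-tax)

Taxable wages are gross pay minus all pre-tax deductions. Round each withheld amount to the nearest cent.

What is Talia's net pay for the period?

$715.46

Gross pay: 36 × $46.20 = $1,663.20
SIMPLE IRA contribution: $1,663.20 × 0.05 = $83.16
Employee pension contribution: $1,663.20 × 0.1 = $166.32
Pre-tax total = $83.16 + $166.32 = $249.48
Taxable wages = $1,663.20 − $249.48 = $1,413.72
Municipal income tax: $1,413.72 × 0.02 = $28.27
State income tax: $1,413.72 × 0.06 = $84.82
Federal income tax: $1,413.72 × 0.185 = $261.54
Paid family leave insurance: $1,663.20 × 0.005 = $8.32
Social Security (OASDI): $1,663.20 × 0.05 = $83.16
SDI: $1,663.20 × 0.01 = $16.63
Roth 401(k) contribution: $157.31
Employee stock purchase plan: $1,663.20 × 0.035 = $58.21
Total deductions = $83.16 + $166.32 + $28.27 + $84.82 + $261.54 + $8.32 + $83.16 + $16.63 + $157.31 + $58.21 = $947.74
Net pay = $1,663.20 − $947.74 = $715.46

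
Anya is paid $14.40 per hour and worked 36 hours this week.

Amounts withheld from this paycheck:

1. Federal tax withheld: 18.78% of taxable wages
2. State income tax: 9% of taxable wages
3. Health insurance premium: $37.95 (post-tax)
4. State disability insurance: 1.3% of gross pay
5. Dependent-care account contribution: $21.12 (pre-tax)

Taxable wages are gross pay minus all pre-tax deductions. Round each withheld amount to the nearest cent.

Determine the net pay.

$314.44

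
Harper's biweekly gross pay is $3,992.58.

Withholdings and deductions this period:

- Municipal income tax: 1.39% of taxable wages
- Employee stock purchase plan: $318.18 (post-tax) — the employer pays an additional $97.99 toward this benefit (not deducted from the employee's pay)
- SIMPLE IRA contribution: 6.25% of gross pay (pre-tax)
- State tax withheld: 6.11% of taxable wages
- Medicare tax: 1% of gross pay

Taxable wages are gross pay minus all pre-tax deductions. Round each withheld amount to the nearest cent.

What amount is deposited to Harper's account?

$3,104.20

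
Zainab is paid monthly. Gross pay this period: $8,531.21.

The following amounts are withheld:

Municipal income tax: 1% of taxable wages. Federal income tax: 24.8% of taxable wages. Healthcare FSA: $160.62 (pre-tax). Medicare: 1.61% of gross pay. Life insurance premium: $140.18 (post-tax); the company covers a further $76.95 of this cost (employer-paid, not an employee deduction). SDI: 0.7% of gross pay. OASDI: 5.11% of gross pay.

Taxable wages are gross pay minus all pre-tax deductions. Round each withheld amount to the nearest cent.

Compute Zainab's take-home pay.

$5,437.78

Healthcare FSA: $160.62
Taxable wages = $8,531.21 − $160.62 = $8,370.59
Municipal income tax: $8,370.59 × 0.01 = $83.71
Federal income tax: $8,370.59 × 0.248 = $2,075.91
SDI: $8,531.21 × 0.007 = $59.72
OASDI: $8,531.21 × 0.0511 = $435.94
Medicare: $8,531.21 × 0.0161 = $137.35
Life insurance premium: $140.18
(Employer's $76.95 toward life insurance premium is not withheld from the employee.)
Total deductions = $160.62 + $83.71 + $2,075.91 + $59.72 + $435.94 + $137.35 + $140.18 = $3,093.43
Net pay = $8,531.21 − $3,093.43 = $5,437.78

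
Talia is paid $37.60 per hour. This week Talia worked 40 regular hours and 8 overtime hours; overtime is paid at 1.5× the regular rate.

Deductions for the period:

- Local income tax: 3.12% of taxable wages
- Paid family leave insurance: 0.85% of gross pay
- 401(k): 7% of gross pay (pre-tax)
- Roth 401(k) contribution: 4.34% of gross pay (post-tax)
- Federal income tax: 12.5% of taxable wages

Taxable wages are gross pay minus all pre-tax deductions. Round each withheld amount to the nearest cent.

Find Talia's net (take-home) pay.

Regular pay: 40 × $37.60 = $1,504.00
Overtime pay: 8 × $37.60 × 1.5 = $451.20
Gross pay = $1,504.00 + $451.20 = $1,955.20
401(k): $1,955.20 × 0.07 = $136.86
Taxable wages = $1,955.20 − $136.86 = $1,818.34
Federal income tax: $1,818.34 × 0.125 = $227.29
Local income tax: $1,818.34 × 0.0312 = $56.73
Paid family leave insurance: $1,955.20 × 0.0085 = $16.62
Roth 401(k) contribution: $1,955.20 × 0.0434 = $84.86
Total deductions = $136.86 + $227.29 + $56.73 + $16.62 + $84.86 = $522.36
Net pay = $1,955.20 − $522.36 = $1,432.84

$1,432.84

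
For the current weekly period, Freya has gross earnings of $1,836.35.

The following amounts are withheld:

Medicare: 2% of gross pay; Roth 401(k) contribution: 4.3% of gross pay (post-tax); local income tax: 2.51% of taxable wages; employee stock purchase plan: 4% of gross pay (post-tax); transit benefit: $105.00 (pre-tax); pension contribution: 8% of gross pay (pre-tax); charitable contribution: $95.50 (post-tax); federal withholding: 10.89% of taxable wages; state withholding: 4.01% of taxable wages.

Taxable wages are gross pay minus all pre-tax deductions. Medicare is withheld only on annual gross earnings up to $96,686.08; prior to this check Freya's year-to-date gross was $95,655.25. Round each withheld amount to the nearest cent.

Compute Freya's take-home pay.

$1,040.05

Transit benefit: $105.00
Pension contribution: $1,836.35 × 0.08 = $146.91
Pre-tax total = $105.00 + $146.91 = $251.91
Taxable wages = $1,836.35 − $251.91 = $1,584.44
Local income tax: $1,584.44 × 0.0251 = $39.77
Federal withholding: $1,584.44 × 0.1089 = $172.55
State withholding: $1,584.44 × 0.0401 = $63.54
Medicare: only $96,686.08 − $95,655.25 = $1,030.83 of this check is subject → $1,030.83 × 0.02 = $20.62
Charitable contribution: $95.50
Roth 401(k) contribution: $1,836.35 × 0.043 = $78.96
Employee stock purchase plan: $1,836.35 × 0.04 = $73.45
Total deductions = $105.00 + $146.91 + $39.77 + $172.55 + $63.54 + $20.62 + $95.50 + $78.96 + $73.45 = $796.30
Net pay = $1,836.35 − $796.30 = $1,040.05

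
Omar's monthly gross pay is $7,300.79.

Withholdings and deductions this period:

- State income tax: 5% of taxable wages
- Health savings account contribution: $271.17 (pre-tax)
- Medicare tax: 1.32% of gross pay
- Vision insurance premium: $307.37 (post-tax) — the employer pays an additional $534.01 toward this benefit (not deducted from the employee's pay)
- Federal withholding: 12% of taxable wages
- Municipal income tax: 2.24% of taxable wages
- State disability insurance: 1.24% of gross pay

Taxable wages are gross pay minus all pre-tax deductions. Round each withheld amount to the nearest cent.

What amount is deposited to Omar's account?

Health savings account contribution: $271.17
Taxable wages = $7,300.79 − $271.17 = $7,029.62
State income tax: $7,029.62 × 0.05 = $351.48
Municipal income tax: $7,029.62 × 0.0224 = $157.46
Federal withholding: $7,029.62 × 0.12 = $843.55
Medicare tax: $7,300.79 × 0.0132 = $96.37
State disability insurance: $7,300.79 × 0.0124 = $90.53
Vision insurance premium: $307.37
(Employer's $534.01 toward vision insurance premium is not withheld from the employee.)
Total deductions = $271.17 + $351.48 + $157.46 + $843.55 + $96.37 + $90.53 + $307.37 = $2,117.93
Net pay = $7,300.79 − $2,117.93 = $5,182.86

$5,182.86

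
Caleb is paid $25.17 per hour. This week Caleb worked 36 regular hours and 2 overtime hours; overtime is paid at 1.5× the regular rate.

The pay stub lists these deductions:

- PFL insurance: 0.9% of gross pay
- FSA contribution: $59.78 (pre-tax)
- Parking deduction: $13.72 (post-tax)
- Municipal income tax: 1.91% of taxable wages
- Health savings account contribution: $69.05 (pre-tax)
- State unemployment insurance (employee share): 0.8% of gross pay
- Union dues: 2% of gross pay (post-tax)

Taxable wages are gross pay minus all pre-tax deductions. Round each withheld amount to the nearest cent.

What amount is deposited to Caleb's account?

$786.48

Regular pay: 36 × $25.17 = $906.12
Overtime pay: 2 × $25.17 × 1.5 = $75.51
Gross pay = $906.12 + $75.51 = $981.63
FSA contribution: $59.78
Health savings account contribution: $69.05
Pre-tax total = $59.78 + $69.05 = $128.83
Taxable wages = $981.63 − $128.83 = $852.80
Municipal income tax: $852.80 × 0.0191 = $16.29
PFL insurance: $981.63 × 0.009 = $8.83
State unemployment insurance (employee share): $981.63 × 0.008 = $7.85
Union dues: $981.63 × 0.02 = $19.63
Parking deduction: $13.72
Total deductions = $59.78 + $69.05 + $16.29 + $8.83 + $7.85 + $19.63 + $13.72 = $195.15
Net pay = $981.63 − $195.15 = $786.48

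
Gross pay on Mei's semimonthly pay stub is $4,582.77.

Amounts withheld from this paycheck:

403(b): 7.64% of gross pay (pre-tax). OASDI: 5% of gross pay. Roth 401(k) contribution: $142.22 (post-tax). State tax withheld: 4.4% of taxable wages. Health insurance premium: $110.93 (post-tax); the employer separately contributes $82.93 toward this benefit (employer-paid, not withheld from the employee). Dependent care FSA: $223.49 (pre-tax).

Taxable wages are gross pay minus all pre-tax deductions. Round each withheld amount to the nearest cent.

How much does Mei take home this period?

Dependent care FSA: $223.49
403(b): $4,582.77 × 0.0764 = $350.12
Pre-tax total = $223.49 + $350.12 = $573.61
Taxable wages = $4,582.77 − $573.61 = $4,009.16
State tax withheld: $4,009.16 × 0.044 = $176.40
OASDI: $4,582.77 × 0.05 = $229.14
Roth 401(k) contribution: $142.22
Health insurance premium: $110.93
(Employer's $82.93 toward health insurance premium is not withheld from the employee.)
Total deductions = $223.49 + $350.12 + $176.40 + $229.14 + $142.22 + $110.93 = $1,232.30
Net pay = $4,582.77 − $1,232.30 = $3,350.47

$3,350.47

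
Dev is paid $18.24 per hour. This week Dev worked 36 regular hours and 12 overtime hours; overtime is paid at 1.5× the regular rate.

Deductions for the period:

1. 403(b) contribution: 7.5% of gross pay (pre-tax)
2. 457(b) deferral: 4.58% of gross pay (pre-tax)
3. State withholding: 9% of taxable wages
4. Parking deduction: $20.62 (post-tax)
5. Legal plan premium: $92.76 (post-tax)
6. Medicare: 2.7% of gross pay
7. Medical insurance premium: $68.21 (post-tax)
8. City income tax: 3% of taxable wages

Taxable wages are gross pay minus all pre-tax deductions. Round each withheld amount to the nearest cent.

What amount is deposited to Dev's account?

Regular pay: 36 × $18.24 = $656.64
Overtime pay: 12 × $18.24 × 1.5 = $328.32
Gross pay = $656.64 + $328.32 = $984.96
403(b) contribution: $984.96 × 0.075 = $73.87
457(b) deferral: $984.96 × 0.0458 = $45.11
Pre-tax total = $73.87 + $45.11 = $118.98
Taxable wages = $984.96 − $118.98 = $865.98
City income tax: $865.98 × 0.03 = $25.98
State withholding: $865.98 × 0.09 = $77.94
Medicare: $984.96 × 0.027 = $26.59
Legal plan premium: $92.76
Parking deduction: $20.62
Medical insurance premium: $68.21
Total deductions = $73.87 + $45.11 + $25.98 + $77.94 + $26.59 + $92.76 + $20.62 + $68.21 = $431.08
Net pay = $984.96 − $431.08 = $553.88

$553.88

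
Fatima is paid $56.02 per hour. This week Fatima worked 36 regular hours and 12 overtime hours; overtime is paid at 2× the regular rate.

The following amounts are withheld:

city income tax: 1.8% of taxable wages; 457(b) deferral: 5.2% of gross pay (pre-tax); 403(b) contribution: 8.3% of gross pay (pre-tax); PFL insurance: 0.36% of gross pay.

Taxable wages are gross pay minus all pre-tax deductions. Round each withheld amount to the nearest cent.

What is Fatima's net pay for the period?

$2843.01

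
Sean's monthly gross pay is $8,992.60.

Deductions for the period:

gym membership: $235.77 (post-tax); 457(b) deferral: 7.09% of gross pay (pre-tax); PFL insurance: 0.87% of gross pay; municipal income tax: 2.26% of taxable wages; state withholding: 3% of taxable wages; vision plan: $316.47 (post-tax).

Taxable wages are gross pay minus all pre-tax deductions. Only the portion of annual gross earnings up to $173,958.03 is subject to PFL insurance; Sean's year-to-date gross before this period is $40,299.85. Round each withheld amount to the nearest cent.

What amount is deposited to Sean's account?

457(b) deferral: $8,992.60 × 0.0709 = $637.58
Taxable wages = $8,992.60 − $637.58 = $8,355.02
State withholding: $8,355.02 × 0.03 = $250.65
Municipal income tax: $8,355.02 × 0.0226 = $188.82
PFL insurance: cap not yet reached, full $8,992.60 is subject → $8,992.60 × 0.0087 = $78.24
Gym membership: $235.77
Vision plan: $316.47
Total deductions = $637.58 + $250.65 + $188.82 + $78.24 + $235.77 + $316.47 = $1,707.53
Net pay = $8,992.60 − $1,707.53 = $7,285.07

$7,285.07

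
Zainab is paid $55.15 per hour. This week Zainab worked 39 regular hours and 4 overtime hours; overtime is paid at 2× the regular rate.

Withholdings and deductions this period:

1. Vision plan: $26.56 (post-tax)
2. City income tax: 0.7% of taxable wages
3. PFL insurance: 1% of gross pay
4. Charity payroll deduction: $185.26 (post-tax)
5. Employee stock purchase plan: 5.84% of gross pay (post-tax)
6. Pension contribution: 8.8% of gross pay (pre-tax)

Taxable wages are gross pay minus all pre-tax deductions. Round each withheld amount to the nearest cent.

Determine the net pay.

$1,958.28

Regular pay: 39 × $55.15 = $2,150.85
Overtime pay: 4 × $55.15 × 2 = $441.20
Gross pay = $2,150.85 + $441.20 = $2,592.05
Pension contribution: $2,592.05 × 0.088 = $228.10
Taxable wages = $2,592.05 − $228.10 = $2,363.95
City income tax: $2,363.95 × 0.007 = $16.55
PFL insurance: $2,592.05 × 0.01 = $25.92
Vision plan: $26.56
Employee stock purchase plan: $2,592.05 × 0.0584 = $151.38
Charity payroll deduction: $185.26
Total deductions = $228.10 + $16.55 + $25.92 + $26.56 + $151.38 + $185.26 = $633.77
Net pay = $2,592.05 − $633.77 = $1,958.28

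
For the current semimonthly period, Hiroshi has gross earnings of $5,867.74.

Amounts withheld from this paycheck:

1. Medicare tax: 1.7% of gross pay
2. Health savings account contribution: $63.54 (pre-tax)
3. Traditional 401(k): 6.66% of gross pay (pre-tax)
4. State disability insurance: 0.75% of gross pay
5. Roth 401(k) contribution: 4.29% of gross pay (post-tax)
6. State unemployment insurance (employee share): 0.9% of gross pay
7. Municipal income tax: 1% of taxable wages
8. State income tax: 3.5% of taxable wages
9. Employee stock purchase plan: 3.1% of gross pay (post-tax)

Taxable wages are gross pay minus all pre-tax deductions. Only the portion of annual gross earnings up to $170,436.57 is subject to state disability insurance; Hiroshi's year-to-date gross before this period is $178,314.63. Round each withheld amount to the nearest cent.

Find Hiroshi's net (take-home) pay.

Health savings account contribution: $63.54
Traditional 401(k): $5,867.74 × 0.0666 = $390.79
Pre-tax total = $63.54 + $390.79 = $454.33
Taxable wages = $5,867.74 − $454.33 = $5,413.41
State income tax: $5,413.41 × 0.035 = $189.47
Municipal income tax: $5,413.41 × 0.01 = $54.13
State disability insurance: annual cap $170,436.57 already reached (YTD $178,314.63), so $0.00
State unemployment insurance (employee share): $5,867.74 × 0.009 = $52.81
Medicare tax: $5,867.74 × 0.017 = $99.75
Roth 401(k) contribution: $5,867.74 × 0.0429 = $251.73
Employee stock purchase plan: $5,867.74 × 0.031 = $181.90
Total deductions = $63.54 + $390.79 + $189.47 + $54.13 + $0.00 + $52.81 + $99.75 + $251.73 + $181.90 = $1,284.12
Net pay = $5,867.74 − $1,284.12 = $4,583.62

$4,583.62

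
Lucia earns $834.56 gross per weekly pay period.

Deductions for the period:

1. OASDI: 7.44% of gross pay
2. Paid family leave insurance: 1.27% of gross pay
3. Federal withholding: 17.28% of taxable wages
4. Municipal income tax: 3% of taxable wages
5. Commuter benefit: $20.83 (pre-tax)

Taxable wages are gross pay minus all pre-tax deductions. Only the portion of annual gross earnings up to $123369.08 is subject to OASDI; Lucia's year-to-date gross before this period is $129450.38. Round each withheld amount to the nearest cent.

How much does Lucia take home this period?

$638.11

Commuter benefit: $20.83
Taxable wages = $834.56 − $20.83 = $813.73
Federal withholding: $813.73 × 0.1728 = $140.61
Municipal income tax: $813.73 × 0.03 = $24.41
OASDI: annual cap $123369.08 already reached (YTD $129450.38), so $0.00
Paid family leave insurance: $834.56 × 0.0127 = $10.60
Total deductions = $20.83 + $140.61 + $24.41 + $0.00 + $10.60 = $196.45
Net pay = $834.56 − $196.45 = $638.11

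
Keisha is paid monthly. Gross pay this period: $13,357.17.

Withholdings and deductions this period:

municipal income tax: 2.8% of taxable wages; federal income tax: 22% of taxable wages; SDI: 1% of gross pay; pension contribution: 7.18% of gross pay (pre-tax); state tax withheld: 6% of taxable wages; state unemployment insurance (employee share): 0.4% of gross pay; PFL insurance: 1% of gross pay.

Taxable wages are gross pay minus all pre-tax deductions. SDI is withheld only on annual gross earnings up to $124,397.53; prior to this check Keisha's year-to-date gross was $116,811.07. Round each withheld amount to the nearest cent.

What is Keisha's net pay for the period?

Pension contribution: $13,357.17 × 0.0718 = $959.04
Taxable wages = $13,357.17 − $959.04 = $12,398.13
Municipal income tax: $12,398.13 × 0.028 = $347.15
State tax withheld: $12,398.13 × 0.06 = $743.89
Federal income tax: $12,398.13 × 0.22 = $2,727.59
State unemployment insurance (employee share): $13,357.17 × 0.004 = $53.43
PFL insurance: $13,357.17 × 0.01 = $133.57
SDI: only $124,397.53 − $116,811.07 = $7,586.46 of this check is subject → $7,586.46 × 0.01 = $75.86
Total deductions = $959.04 + $347.15 + $743.89 + $2,727.59 + $53.43 + $133.57 + $75.86 = $5,040.53
Net pay = $13,357.17 − $5,040.53 = $8,316.64

$8,316.64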